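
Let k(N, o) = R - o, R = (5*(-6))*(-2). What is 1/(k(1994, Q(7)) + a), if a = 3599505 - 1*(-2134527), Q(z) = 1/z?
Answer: 7/40138643 ≈ 1.7440e-7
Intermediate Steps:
R = 60 (R = -30*(-2) = 60)
a = 5734032 (a = 3599505 + 2134527 = 5734032)
k(N, o) = 60 - o
1/(k(1994, Q(7)) + a) = 1/((60 - 1/7) + 5734032) = 1/(419/7 + 5734032) = 1/(40138643/7) = 7/40138643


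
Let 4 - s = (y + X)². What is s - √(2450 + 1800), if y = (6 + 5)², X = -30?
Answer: -8277 - 5*√170 ≈ -8342.2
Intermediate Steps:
y = 121 (y = 11² = 121)
s = -8277 (s = 4 - (121 - 30)² = 4 - 1*91² = 4 - 1*8281 = 4 - 8281 = -8277)
s - √(2450 + 1800) = -8277 - √(2450 + 1800) = -8277 - √4250 = -8277 - 5*√170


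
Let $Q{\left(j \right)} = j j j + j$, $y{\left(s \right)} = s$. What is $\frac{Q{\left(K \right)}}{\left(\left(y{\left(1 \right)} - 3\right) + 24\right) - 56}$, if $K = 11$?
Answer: $- \frac{671}{17} \approx -39.471$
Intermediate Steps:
$Q{\left(j \right)} = j + j^{3}$ ($Q{\left(j \right)} = j^{2} j + j = j^{3} + j = j + j^{3}$)
$\frac{Q{\left(K \right)}}{\left(\left(y{\left(1 \right)} - 3\right) + 24\right) - 56} = \frac{11 + 11^{3}}{\left(\left(1 - 3\right) + 24\right) - 56} = \frac{11 + 1331}{\left(-2 + 24\right) - 56} = \frac{1}{22 - 56} \cdot 1342 = \frac{1}{-34} \cdot 1342 = \left(- \frac{1}{34}\right) 1342 = - \frac{671}{17}$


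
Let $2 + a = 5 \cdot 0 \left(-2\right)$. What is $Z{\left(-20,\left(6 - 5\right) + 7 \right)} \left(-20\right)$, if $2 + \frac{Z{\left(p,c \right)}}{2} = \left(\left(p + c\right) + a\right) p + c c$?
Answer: $-13680$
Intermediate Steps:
$a = -2$ ($a = -2 + 5 \cdot 0 \left(-2\right) = -2 + 0 \left(-2\right) = -2 + 0 = -2$)
$Z{\left(p,c \right)} = -4 + 2 c^{2} + 2 p \left(-2 + c + p\right)$ ($Z{\left(p,c \right)} = -4 + 2 \left(\left(\left(p + c\right) - 2\right) p + c c\right) = -4 + 2 \left(\left(\left(c + p\right) - 2\right) p + c^{2}\right) = -4 + 2 \left(\left(-2 + c + p\right) p + c^{2}\right) = -4 + 2 \left(p \left(-2 + c + p\right) + c^{2}\right) = -4 + 2 \left(c^{2} + p \left(-2 + c + p\right)\right) = -4 + \left(2 c^{2} + 2 p \left(-2 + c + p\right)\right) = -4 + 2 c^{2} + 2 p \left(-2 + c + p\right)$)
$Z{\left(-20,\left(6 - 5\right) + 7 \right)} \left(-20\right) = \left(-4 - -80 + 2 \left(\left(6 - 5\right) + 7\right)^{2} + 2 \left(-20\right)^{2} + 2 \left(\left(6 - 5\right) + 7\right) \left(-20\right)\right) \left(-20\right) = \left(-4 + 80 + 2 \left(1 + 7\right)^{2} + 2 \cdot 400 + 2 \left(1 + 7\right) \left(-20\right)\right) \left(-20\right) = \left(-4 + 80 + 2 \cdot 8^{2} + 800 + 2 \cdot 8 \left(-20\right)\right) \left(-20\right) = \left(-4 + 80 + 2 \cdot 64 + 800 - 320\right) \left(-20\right) = \left(-4 + 80 + 128 + 800 - 320\right) \left(-20\right) = 684 \left(-20\right) = -13680$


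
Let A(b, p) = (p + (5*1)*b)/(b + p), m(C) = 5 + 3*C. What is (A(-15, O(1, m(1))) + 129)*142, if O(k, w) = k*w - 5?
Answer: 19170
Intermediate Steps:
O(k, w) = -5 + k*w
A(b, p) = (p + 5*b)/(b + p)
(A(-15, O(1, m(1))) + 129)*142 = (((-5 + 1*(5 + 3*1)) + 5*(-15))/(-15 + (-5 + 1*(5 + 3*1))) + 129)*142 = (((-5 + 1*(5 + 3)) - 75)/(-15 + (-5 + 1*(5 + 3))) + 129)*142 = (((-5 + 1*8) - 75)/(-15 + (-5 + 1*8)) + 129)*142 = (((-5 + 8) - 75)/(-15 + (-5 + 8)) + 129)*142 = ((3 - 75)/(-15 + 3) + 129)*142 = (-72/(-12) + 129)*142 = (-1/12*(-72) + 129)*142 = (6 + 129)*142 = 135*142 = 19170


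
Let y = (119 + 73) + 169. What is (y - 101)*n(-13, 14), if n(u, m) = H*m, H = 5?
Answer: 18200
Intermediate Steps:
n(u, m) = 5*m
y = 361 (y = 192 + 169 = 361)
(y - 101)*n(-13, 14) = (361 - 101)*(5*14) = 260*70 = 18200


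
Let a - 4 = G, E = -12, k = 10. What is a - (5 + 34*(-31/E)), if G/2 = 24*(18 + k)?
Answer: 7531/6 ≈ 1255.2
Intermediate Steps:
G = 1344 (G = 2*(24*(18 + 10)) = 2*(24*28) = 2*672 = 1344)
a = 1348 (a = 4 + 1344 = 1348)
a - (5 + 34*(-31/E)) = 1348 - (5 + 34*(-31/(-12))) = 1348 - (5 + 34*(-31*(-1/12))) = 1348 - (5 + 34*(31/12)) = 1348 - (5 + 527/6) = 1348 - 1*557/6 = 1348 - 557/6 = 7531/6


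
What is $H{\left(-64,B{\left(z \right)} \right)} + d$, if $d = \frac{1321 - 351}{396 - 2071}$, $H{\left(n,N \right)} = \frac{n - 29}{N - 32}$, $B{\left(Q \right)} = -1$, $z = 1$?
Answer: $\frac{8251}{3685} \approx 2.2391$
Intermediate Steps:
$H{\left(n,N \right)} = \frac{-29 + n}{-32 + N}$
$d = - \frac{194}{335}$ ($d = \frac{970}{-1675} = 970 \left(- \frac{1}{1675}\right) = - \frac{194}{335} \approx -0.5791$)
$H{\left(-64,B{\left(z \right)} \right)} + d = \frac{-29 - 64}{-32 - 1} - \frac{194}{335} = \frac{1}{-33} \left(-93\right) - \frac{194}{335} = \left(- \frac{1}{33}\right) \left(-93\right) - \frac{194}{335} = \frac{31}{11} - \frac{194}{335} = \frac{8251}{3685}$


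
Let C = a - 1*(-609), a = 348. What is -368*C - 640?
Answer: -352816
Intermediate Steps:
C = 957 (C = 348 - 1*(-609) = 348 + 609 = 957)
-368*C - 640 = -368*957 - 640 = -352176 - 640 = -352816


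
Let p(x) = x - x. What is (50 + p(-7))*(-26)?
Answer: -1300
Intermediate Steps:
p(x) = 0
(50 + p(-7))*(-26) = (50 + 0)*(-26) = 50*(-26) = -1300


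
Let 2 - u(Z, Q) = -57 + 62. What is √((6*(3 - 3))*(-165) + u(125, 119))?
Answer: I*√3 ≈ 1.732*I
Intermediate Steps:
u(Z, Q) = -3 (u(Z, Q) = 2 - (-57 + 62) = 2 - 1*5 = 2 - 5 = -3)
√((6*(3 - 3))*(-165) + u(125, 119)) = √((6*(3 - 3))*(-165) - 3) = √((6*0)*(-165) - 3) = √(0*(-165) - 3) = √(0 - 3) = √(-3) = I*√3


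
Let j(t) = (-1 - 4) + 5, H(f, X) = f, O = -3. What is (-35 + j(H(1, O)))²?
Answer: 1225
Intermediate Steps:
j(t) = 0 (j(t) = -5 + 5 = 0)
(-35 + j(H(1, O)))² = (-35 + 0)² = (-35)² = 1225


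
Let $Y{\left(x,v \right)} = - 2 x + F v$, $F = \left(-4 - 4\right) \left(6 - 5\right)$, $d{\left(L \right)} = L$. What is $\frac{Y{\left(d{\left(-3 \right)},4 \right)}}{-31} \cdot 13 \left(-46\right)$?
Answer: $- \frac{15548}{31} \approx -501.55$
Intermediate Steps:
$F = -8$ ($F = \left(-8\right) 1 = -8$)
$Y{\left(x,v \right)} = - 8 v - 2 x$ ($Y{\left(x,v \right)} = - 2 x - 8 v = - 8 v - 2 x$)
$\frac{Y{\left(d{\left(-3 \right)},4 \right)}}{-31} \cdot 13 \left(-46\right) = \frac{\left(-8\right) 4 - -6}{-31} \cdot 13 \left(-46\right) = \left(-32 + 6\right) \left(- \frac{1}{31}\right) 13 \left(-46\right) = \left(-26\right) \left(- \frac{1}{31}\right) 13 \left(-46\right) = \frac{26}{31} \cdot 13 \left(-46\right) = \frac{338}{31} \left(-46\right) = - \frac{15548}{31}$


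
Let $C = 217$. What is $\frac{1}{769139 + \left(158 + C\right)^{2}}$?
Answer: $\frac{1}{909764} \approx 1.0992 \cdot 10^{-6}$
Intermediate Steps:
$\frac{1}{769139 + \left(158 + C\right)^{2}} = \frac{1}{769139 + \left(158 + 217\right)^{2}} = \frac{1}{769139 + 375^{2}} = \frac{1}{769139 + 140625} = \frac{1}{909764}$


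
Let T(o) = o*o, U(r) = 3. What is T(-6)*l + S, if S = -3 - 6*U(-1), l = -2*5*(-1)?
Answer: 339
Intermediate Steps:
T(o) = o²
l = 10 (l = -10*(-1) = 10)
S = -21 (S = -3 - 6*3 = -3 - 18 = -21)
T(-6)*l + S = (-6)²*10 - 21 = 36*10 - 21 = 360 - 21 = 339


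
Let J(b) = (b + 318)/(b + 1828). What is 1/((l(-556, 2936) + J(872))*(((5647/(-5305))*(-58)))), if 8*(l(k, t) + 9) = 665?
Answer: 2864700/13187998153 ≈ 0.00021722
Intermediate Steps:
l(k, t) = 593/8 (l(k, t) = -9 + (1/8)*665 = -9 + 665/8 = 593/8)
J(b) = (318 + b)/(1828 + b)
1/((l(-556, 2936) + J(872))*(((5647/(-5305))*(-58)))) = 1/((593/8 + (318 + 872)/(1828 + 872))*(((5647/(-5305))*(-58)))) = 1/((593/8 + 1190/2700)*(((5647*(-1/5305))*(-58)))) = 1/((593/8 + (1/2700)*1190)*((-5647/5305*(-58)))) = 1/((593/8 + 119/270)*(327526/5305)) = (5305/327526)/(80531/1080) = (1080/80531)*(5305/327526) = 2864700/13187998153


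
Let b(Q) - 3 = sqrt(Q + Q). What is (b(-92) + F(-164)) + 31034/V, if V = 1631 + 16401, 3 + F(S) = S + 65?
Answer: -877067/9016 + 2*I*sqrt(46) ≈ -97.279 + 13.565*I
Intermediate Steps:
F(S) = 62 + S (F(S) = -3 + (S + 65) = -3 + (65 + S) = 62 + S)
b(Q) = 3 + sqrt(2)*sqrt(Q) (b(Q) = 3 + sqrt(Q + Q) = 3 + sqrt(2*Q) = 3 + sqrt(2)*sqrt(Q))
V = 18032
(b(-92) + F(-164)) + 31034/V = ((3 + sqrt(2)*sqrt(-92)) + (62 - 164)) + 31034/18032 = ((3 + sqrt(2)*(2*I*sqrt(23))) - 102) + 31034*(1/18032) = ((3 + 2*I*sqrt(46)) - 102) + 15517/9016 = (-99 + 2*I*sqrt(46)) + 15517/9016 = -877067/9016 + 2*I*sqrt(46)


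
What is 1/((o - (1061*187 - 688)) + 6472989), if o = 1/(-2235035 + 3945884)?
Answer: 1710849/10736039404231 ≈ 1.5936e-7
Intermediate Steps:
o = 1/1710849 ≈ 5.8450e-7
1/((o - (1061*187 - 688)) + 6472989) = 1/((1/1710849 - (1061*187 - 688)) + 6472989) = 1/((1/1710849 - (198407 - 688)) + 6472989) = 1/((1/1710849 - 1*197719) + 6472989) = 1/((1/1710849 - 197719) + 6472989) = 1/(-338267353430/1710849 + 6472989) = 1/(10736039404231/1710849) = 1710849/10736039404231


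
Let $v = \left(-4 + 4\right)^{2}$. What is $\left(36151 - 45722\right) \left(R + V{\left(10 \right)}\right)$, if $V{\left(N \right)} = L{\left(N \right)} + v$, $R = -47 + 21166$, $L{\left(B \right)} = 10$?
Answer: $-202225659$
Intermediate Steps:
$v = 0$ ($v = 0^{2} = 0$)
$R = 21119$
$V{\left(N \right)} = 10$ ($V{\left(N \right)} = 10 + 0 = 10$)
$\left(36151 - 45722\right) \left(R + V{\left(10 \right)}\right) = \left(36151 - 45722\right) \left(21119 + 10\right) = \left(-9571\right) 21129 = -202225659$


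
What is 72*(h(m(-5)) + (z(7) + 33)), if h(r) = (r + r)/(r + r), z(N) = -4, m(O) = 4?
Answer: 2160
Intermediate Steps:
h(r) = 1 (h(r) = (2*r)/((2*r)) = (2*r)*(1/(2*r)) = 1)
72*(h(m(-5)) + (z(7) + 33)) = 72*(1 + (-4 + 33)) = 72*(1 + 29) = 72*30 = 2160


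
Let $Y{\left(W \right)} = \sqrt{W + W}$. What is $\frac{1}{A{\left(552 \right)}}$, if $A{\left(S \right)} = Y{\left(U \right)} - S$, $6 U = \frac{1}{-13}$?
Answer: $- \frac{21528}{11883457} - \frac{i \sqrt{39}}{11883457} \approx -0.0018116 - 5.2552 \cdot 10^{-7} i$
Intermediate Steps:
$U = - \frac{1}{78}$ ($U = \frac{1}{6 \left(-13\right)} = \frac{1}{6} \left(- \frac{1}{13}\right) = - \frac{1}{78} \approx -0.012821$)
$Y{\left(W \right)} = \sqrt{2} \sqrt{W}$ ($Y{\left(W \right)} = \sqrt{2 W} = \sqrt{2} \sqrt{W}$)
$A{\left(S \right)} = - S + \frac{i \sqrt{39}}{39}$ ($A{\left(S \right)} = \sqrt{2} \sqrt{- \frac{1}{78}} - S = \sqrt{2} \frac{i \sqrt{78}}{78} - S = \frac{i \sqrt{39}}{39} - S = - S + \frac{i \sqrt{39}}{39}$)
$\frac{1}{A{\left(552 \right)}} = \frac{1}{\left(-1\right) 552 + \frac{i \sqrt{39}}{39}} = \frac{1}{-552 + \frac{i \sqrt{39}}{39}}$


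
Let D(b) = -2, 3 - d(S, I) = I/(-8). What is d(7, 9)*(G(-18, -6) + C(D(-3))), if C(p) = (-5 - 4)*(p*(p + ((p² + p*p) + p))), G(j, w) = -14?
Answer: 957/4 ≈ 239.25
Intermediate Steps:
d(S, I) = 3 + I/8 (d(S, I) = 3 - I/(-8) = 3 - I*(-1)/8 = 3 - (-1)*I/8 = 3 + I/8)
C(p) = -9*p*(2*p + 2*p²) (C(p) = -9*p*(p + ((p² + p²) + p)) = -9*p*(p + (2*p² + p)) = -9*p*(p + (p + 2*p²)) = -9*p*(2*p + 2*p²))
d(7, 9)*(G(-18, -6) + C(D(-3))) = (3 + (⅛)*9)*(-14 + 18*(-2)²*(-1 - 1*(-2))) = (3 + 9/8)*(-14 + 18*4*(-1 + 2)) = 33*(-14 + 18*4*1)/8 = 33*(-14 + 72)/8 = (33/8)*58 = 957/4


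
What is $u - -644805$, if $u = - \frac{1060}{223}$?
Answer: $\frac{143790455}{223} \approx 6.448 \cdot 10^{5}$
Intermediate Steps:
$u = - \frac{1060}{223}$ ($u = \left(-1060\right) \frac{1}{223} = - \frac{1060}{223} \approx -4.7534$)
$u - -644805 = - \frac{1060}{223} - -644805 = - \frac{1060}{223} + 644805 = \frac{143790455}{223}$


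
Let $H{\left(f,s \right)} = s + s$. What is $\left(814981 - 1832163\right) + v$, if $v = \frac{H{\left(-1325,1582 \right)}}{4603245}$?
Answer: $- \frac{4682337952426}{4603245} \approx -1.0172 \cdot 10^{6}$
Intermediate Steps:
$H{\left(f,s \right)} = 2 s$
$v = \frac{3164}{4603245}$ ($v = \frac{2 \cdot 1582}{4603245} = 3164 \cdot \frac{1}{4603245} = \frac{3164}{4603245} \approx 0.00068734$)
$\left(814981 - 1832163\right) + v = \left(814981 - 1832163\right) + \frac{3164}{4603245} = -1017182 + \frac{3164}{4603245} = - \frac{4682337952426}{4603245}$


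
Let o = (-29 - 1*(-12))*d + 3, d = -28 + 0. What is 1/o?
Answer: 1/479 ≈ 0.0020877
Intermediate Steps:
d = -28
o = 479 (o = (-29 - 1*(-12))*(-28) + 3 = (-29 + 12)*(-28) + 3 = -17*(-28) + 3 = 476 + 3 = 479)
1/o = 1/479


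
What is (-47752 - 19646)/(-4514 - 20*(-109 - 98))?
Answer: 33699/187 ≈ 180.21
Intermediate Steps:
(-47752 - 19646)/(-4514 - 20*(-109 - 98)) = -67398/(-4514 - 20*(-207)) = -67398/(-4514 + 4140) = -67398/(-374) = -67398*(-1/374) = 33699/187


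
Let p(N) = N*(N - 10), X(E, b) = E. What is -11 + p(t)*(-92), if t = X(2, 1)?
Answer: 1461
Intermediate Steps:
t = 2
p(N) = N*(-10 + N)
-11 + p(t)*(-92) = -11 + (2*(-10 + 2))*(-92) = -11 + (2*(-8))*(-92) = -11 - 16*(-92) = -11 + 1472 = 1461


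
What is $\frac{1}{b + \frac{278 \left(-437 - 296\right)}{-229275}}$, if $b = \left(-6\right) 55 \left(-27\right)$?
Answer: $\frac{229275}{2043044024} \approx 0.00011222$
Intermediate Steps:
$b = 8910$ ($b = \left(-330\right) \left(-27\right) = 8910$)
$\frac{1}{b + \frac{278 \left(-437 - 296\right)}{-229275}} = \frac{1}{8910 + \frac{278 \left(-437 - 296\right)}{-229275}} = \frac{1}{8910 + 278 \left(-733\right) \left(- \frac{1}{229275}\right)} = \frac{1}{8910 - - \frac{203774}{229275}} = \frac{1}{8910 + \frac{203774}{229275}} = \frac{1}{\frac{2043044024}{229275}} = \frac{229275}{2043044024}$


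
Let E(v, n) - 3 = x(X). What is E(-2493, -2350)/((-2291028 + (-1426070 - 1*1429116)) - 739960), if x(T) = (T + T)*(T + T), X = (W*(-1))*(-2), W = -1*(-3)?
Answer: -1/40042 ≈ -2.4974e-5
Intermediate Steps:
W = 3
X = 6 (X = (3*(-1))*(-2) = -3*(-2) = 6)
x(T) = 4*T² (x(T) = (2*T)*(2*T) = 4*T²)
E(v, n) = 147 (E(v, n) = 3 + 4*6² = 3 + 4*36 = 3 + 144 = 147)
E(-2493, -2350)/((-2291028 + (-1426070 - 1*1429116)) - 739960) = 147/((-2291028 + (-1426070 - 1*1429116)) - 739960) = 147/((-2291028 + (-1426070 - 1429116)) - 739960) = 147/((-2291028 - 2855186) - 739960) = 147/(-5146214 - 739960) = 147/(-5886174) = 147*(-1/5886174) = -1/40042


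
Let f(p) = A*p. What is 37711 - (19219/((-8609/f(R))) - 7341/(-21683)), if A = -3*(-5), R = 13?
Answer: 7120670949163/186668947 ≈ 38146.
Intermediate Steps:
A = 15
f(p) = 15*p
37711 - (19219/((-8609/f(R))) - 7341/(-21683)) = 37711 - (19219/((-8609/(15*13))) - 7341/(-21683)) = 37711 - (19219/((-8609/195)) - 7341*(-1/21683)) = 37711 - (19219/((-8609*1/195)) + 7341/21683) = 37711 - (19219/(-8609/195) + 7341/21683) = 37711 - (19219*(-195/8609) + 7341/21683) = 37711 - (-3747705/8609 + 7341/21683) = 37711 - 1*(-81198288846/186668947) = 37711 + 81198288846/186668947 = 7120670949163/186668947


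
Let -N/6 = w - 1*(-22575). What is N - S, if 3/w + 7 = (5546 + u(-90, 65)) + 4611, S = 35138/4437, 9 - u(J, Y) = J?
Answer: -6159923630078/45474813 ≈ -1.3546e+5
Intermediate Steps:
u(J, Y) = 9 - J
S = 35138/4437 (S = 35138*(1/4437) = 35138/4437 ≈ 7.9193)
w = 3/10249 (w = 3/(-7 + ((5546 + (9 - 1*(-90))) + 4611)) = 3/(-7 + ((5546 + (9 + 90)) + 4611)) = 3/(-7 + ((5546 + 99) + 4611)) = 3/(-7 + (5645 + 4611)) = 3/(-7 + 10256) = 3/10249 ≈ 0.00029271)
N = -1388227068/10249 (N = -6*(3/10249 - 1*(-22575)) = -6*(3/10249 + 22575) = -6*231371178/10249 = -1388227068/10249 ≈ -1.3545e+5)
N - S = -1388227068/10249 - 1*35138/4437 = -1388227068/10249 - 35138/4437 = -6159923630078/45474813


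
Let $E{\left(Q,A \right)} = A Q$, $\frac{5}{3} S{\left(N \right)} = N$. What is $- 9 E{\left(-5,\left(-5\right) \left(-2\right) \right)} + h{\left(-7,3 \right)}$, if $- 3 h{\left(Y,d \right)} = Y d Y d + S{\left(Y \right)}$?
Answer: $\frac{1522}{5} \approx 304.4$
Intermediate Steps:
$S{\left(N \right)} = \frac{3 N}{5}$
$h{\left(Y,d \right)} = - \frac{Y}{5} - \frac{Y^{2} d^{2}}{3}$ ($h{\left(Y,d \right)} = - \frac{Y d Y d + \frac{3 Y}{5}}{3} = - \frac{d Y^{2} d + \frac{3 Y}{5}}{3} = - \frac{Y^{2} d^{2} + \frac{3 Y}{5}}{3} = - \frac{\frac{3 Y}{5} + Y^{2} d^{2}}{3} = - \frac{Y}{5} - \frac{Y^{2} d^{2}}{3}$)
$- 9 E{\left(-5,\left(-5\right) \left(-2\right) \right)} + h{\left(-7,3 \right)} = - 9 \left(-5\right) \left(-2\right) \left(-5\right) + \frac{1}{15} \left(-7\right) \left(-3 - - 35 \cdot 3^{2}\right) = - 9 \cdot 10 \left(-5\right) + \frac{1}{15} \left(-7\right) \left(-3 - \left(-35\right) 9\right) = \left(-9\right) \left(-50\right) + \frac{1}{15} \left(-7\right) \left(-3 + 315\right) = 450 + \frac{1}{15} \left(-7\right) 312 = 450 - \frac{728}{5} = \frac{1522}{5}$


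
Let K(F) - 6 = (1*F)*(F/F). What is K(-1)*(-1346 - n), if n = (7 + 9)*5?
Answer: -7130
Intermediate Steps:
n = 80 (n = 16*5 = 80)
K(F) = 6 + F (K(F) = 6 + (1*F)*(F/F) = 6 + F*1 = 6 + F)
K(-1)*(-1346 - n) = (6 - 1)*(-1346 - 1*80) = 5*(-1346 - 80) = 5*(-1426) = -7130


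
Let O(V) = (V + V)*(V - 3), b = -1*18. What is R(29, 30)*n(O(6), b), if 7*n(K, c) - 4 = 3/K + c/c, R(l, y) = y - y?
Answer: 0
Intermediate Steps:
b = -18
O(V) = 2*V*(-3 + V) (O(V) = (2*V)*(-3 + V) = 2*V*(-3 + V))
R(l, y) = 0
n(K, c) = 5/7 + 3/(7*K) (n(K, c) = 4/7 + (3/K + c/c)/7 = 4/7 + (3/K + 1)/7 = 4/7 + (1 + 3/K)/7 = 4/7 + (1/7 + 3/(7*K)) = 5/7 + 3/(7*K))
R(29, 30)*n(O(6), b) = 0*((3 + 5*(2*6*(-3 + 6)))/(7*((2*6*(-3 + 6))))) = 0*((3 + 5*(2*6*3))/(7*((2*6*3)))) = 0*((1/7)*(3 + 5*36)/36) = 0*((1/7)*(1/36)*(3 + 180)) = 0*((1/7)*(1/36)*183) = 0*(61/84) = 0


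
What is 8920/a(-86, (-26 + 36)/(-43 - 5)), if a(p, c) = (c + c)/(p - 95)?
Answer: 3874848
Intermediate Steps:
a(p, c) = 2*c/(-95 + p) (a(p, c) = (2*c)/(-95 + p) = 2*c/(-95 + p))
8920/a(-86, (-26 + 36)/(-43 - 5)) = 8920/((2*((-26 + 36)/(-43 - 5))/(-95 - 86))) = 8920/((2*(10/(-48))/(-181))) = 8920/((2*(10*(-1/48))*(-1/181))) = 8920/((2*(-5/24)*(-1/181))) = 8920/(5/2172) = 8920*(2172/5) = 3874848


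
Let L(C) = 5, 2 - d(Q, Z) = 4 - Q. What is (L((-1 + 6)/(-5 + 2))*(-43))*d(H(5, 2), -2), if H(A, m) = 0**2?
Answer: 430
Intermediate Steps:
H(A, m) = 0
d(Q, Z) = -2 + Q (d(Q, Z) = 2 - (4 - Q) = 2 + (-4 + Q) = -2 + Q)
(L((-1 + 6)/(-5 + 2))*(-43))*d(H(5, 2), -2) = (5*(-43))*(-2 + 0) = -215*(-2) = 430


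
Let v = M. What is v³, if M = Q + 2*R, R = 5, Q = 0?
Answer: 1000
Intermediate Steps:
M = 10 (M = 0 + 2*5 = 0 + 10 = 10)
v = 10
v³ = 10³ = 1000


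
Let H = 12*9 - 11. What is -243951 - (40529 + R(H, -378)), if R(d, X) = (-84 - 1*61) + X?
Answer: -283957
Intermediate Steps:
H = 97 (H = 108 - 11 = 97)
R(d, X) = -145 + X (R(d, X) = (-84 - 61) + X = -145 + X)
-243951 - (40529 + R(H, -378)) = -243951 - (40529 + (-145 - 378)) = -243951 - (40529 - 523) = -243951 - 1*40006 = -243951 - 40006 = -283957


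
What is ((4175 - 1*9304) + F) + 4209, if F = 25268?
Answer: 24348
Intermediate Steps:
((4175 - 1*9304) + F) + 4209 = ((4175 - 1*9304) + 25268) + 4209 = ((4175 - 9304) + 25268) + 4209 = (-5129 + 25268) + 4209 = 20139 + 4209 = 24348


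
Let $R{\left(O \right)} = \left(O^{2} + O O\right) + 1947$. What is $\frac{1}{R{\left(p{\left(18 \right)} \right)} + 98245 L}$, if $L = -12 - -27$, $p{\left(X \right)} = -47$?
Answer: $\frac{1}{1480040} \approx 6.7566 \cdot 10^{-7}$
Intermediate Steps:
$L = 15$ ($L = -12 + 27 = 15$)
$R{\left(O \right)} = 1947 + 2 O^{2}$ ($R{\left(O \right)} = \left(O^{2} + O^{2}\right) + 1947 = 2 O^{2} + 1947 = 1947 + 2 O^{2}$)
$\frac{1}{R{\left(p{\left(18 \right)} \right)} + 98245 L} = \frac{1}{\left(1947 + 2 \left(-47\right)^{2}\right) + 98245 \cdot 15} = \frac{1}{\left(1947 + 2 \cdot 2209\right) + 1473675} = \frac{1}{\left(1947 + 4418\right) + 1473675} = \frac{1}{6365 + 1473675} = \frac{1}{1480040}$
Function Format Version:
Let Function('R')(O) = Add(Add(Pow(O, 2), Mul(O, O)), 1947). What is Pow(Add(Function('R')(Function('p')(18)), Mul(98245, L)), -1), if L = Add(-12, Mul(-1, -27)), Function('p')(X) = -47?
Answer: Rational(1, 1480040) ≈ 6.7566e-7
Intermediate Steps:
L = 15 (L = Add(-12, 27) = 15)
Function('R')(O) = Add(1947, Mul(2, Pow(O, 2))) (Function('R')(O) = Add(Add(Pow(O, 2), Pow(O, 2)), 1947) = Add(Mul(2, Pow(O, 2)), 1947) = Add(1947, Mul(2, Pow(O, 2))))
Pow(Add(Function('R')(Function('p')(18)), Mul(98245, L)), -1) = Pow(Add(Add(1947, Mul(2, Pow(-47, 2))), Mul(98245, 15)), -1) = Pow(Add(Add(1947, Mul(2, 2209)), 1473675), -1) = Pow(Add(Add(1947, 4418), 1473675), -1) = Pow(Add(6365, 1473675), -1) = Pow(1480040, -1) = Rational(1, 1480040)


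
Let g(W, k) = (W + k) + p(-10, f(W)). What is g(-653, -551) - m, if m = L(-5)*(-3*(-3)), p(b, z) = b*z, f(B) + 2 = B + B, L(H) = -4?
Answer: 11912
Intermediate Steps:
f(B) = -2 + 2*B (f(B) = -2 + (B + B) = -2 + 2*B)
g(W, k) = 20 + k - 19*W (g(W, k) = (W + k) - 10*(-2 + 2*W) = (W + k) + (20 - 20*W) = 20 + k - 19*W)
m = -36 (m = -(-12)*(-3) = -4*9 = -36)
g(-653, -551) - m = (20 - 551 - 19*(-653)) - 1*(-36) = (20 - 551 + 12407) + 36 = 11876 + 36 = 11912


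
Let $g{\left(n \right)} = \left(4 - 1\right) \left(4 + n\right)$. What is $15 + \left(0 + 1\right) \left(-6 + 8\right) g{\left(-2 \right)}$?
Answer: $27$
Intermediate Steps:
$g{\left(n \right)} = 12 + 3 n$ ($g{\left(n \right)} = 3 \left(4 + n\right) = 12 + 3 n$)
$15 + \left(0 + 1\right) \left(-6 + 8\right) g{\left(-2 \right)} = 15 + \left(0 + 1\right) \left(-6 + 8\right) \left(12 + 3 \left(-2\right)\right) = 15 + 1 \cdot 2 \left(12 - 6\right) = 15 + 2 \cdot 6 = 15 + 12 = 27$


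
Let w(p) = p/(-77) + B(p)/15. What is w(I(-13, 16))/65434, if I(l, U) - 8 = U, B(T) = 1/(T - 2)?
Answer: -713/151152540 ≈ -4.7171e-6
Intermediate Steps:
B(T) = 1/(-2 + T)
I(l, U) = 8 + U
w(p) = -p/77 + 1/(15*(-2 + p)) (w(p) = p/(-77) + 1/((-2 + p)*15) = p*(-1/77) + (1/15)/(-2 + p) = -p/77 + 1/(15*(-2 + p)))
w(I(-13, 16))/65434 = ((77 - 15*(8 + 16)*(-2 + (8 + 16)))/(1155*(-2 + (8 + 16))))/65434 = ((77 - 15*24*(-2 + 24))/(1155*(-2 + 24)))*(1/65434) = ((1/1155)*(77 - 15*24*22)/22)*(1/65434) = ((1/1155)*(1/22)*(77 - 7920))*(1/65434) = ((1/1155)*(1/22)*(-7843))*(1/65434) = -713/2310*1/65434 = -713/151152540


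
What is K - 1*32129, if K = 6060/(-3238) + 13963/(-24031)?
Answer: -1250112366408/38906189 ≈ -32131.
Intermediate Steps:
K = -95420027/38906189 (K = 6060*(-1/3238) + 13963*(-1/24031) = -3030/1619 - 13963/24031 = -95420027/38906189 ≈ -2.4526)
K - 1*32129 = -95420027/38906189 - 1*32129 = -95420027/38906189 - 32129 = -1250112366408/38906189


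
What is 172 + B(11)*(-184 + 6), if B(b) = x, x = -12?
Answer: 2308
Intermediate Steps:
B(b) = -12
172 + B(11)*(-184 + 6) = 172 - 12*(-184 + 6) = 172 - 12*(-178) = 172 + 2136 = 2308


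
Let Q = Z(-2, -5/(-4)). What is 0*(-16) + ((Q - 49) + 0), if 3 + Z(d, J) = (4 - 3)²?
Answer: -51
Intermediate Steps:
Z(d, J) = -2 (Z(d, J) = -3 + (4 - 3)² = -3 + 1² = -3 + 1 = -2)
Q = -2
0*(-16) + ((Q - 49) + 0) = 0*(-16) + ((-2 - 49) + 0) = 0 + (-51 + 0) = 0 - 51 = -51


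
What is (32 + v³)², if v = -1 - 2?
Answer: 25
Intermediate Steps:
v = -3
(32 + v³)² = (32 + (-3)³)² = (32 - 27)² = 5² = 25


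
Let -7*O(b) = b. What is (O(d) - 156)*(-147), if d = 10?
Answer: 23142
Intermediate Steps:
O(b) = -b/7
(O(d) - 156)*(-147) = (-⅐*10 - 156)*(-147) = (-10/7 - 156)*(-147) = -1102/7*(-147) = 23142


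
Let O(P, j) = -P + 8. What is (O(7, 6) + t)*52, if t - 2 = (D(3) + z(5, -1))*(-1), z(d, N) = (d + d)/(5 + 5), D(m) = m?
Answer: -52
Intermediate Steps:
z(d, N) = d/5 (z(d, N) = (2*d)/10 = (2*d)*(⅒) = d/5)
O(P, j) = 8 - P
t = -2 (t = 2 + (3 + (⅕)*5)*(-1) = 2 + (3 + 1)*(-1) = 2 + 4*(-1) = 2 - 4 = -2)
(O(7, 6) + t)*52 = ((8 - 1*7) - 2)*52 = ((8 - 7) - 2)*52 = (1 - 2)*52 = -1*52 = -52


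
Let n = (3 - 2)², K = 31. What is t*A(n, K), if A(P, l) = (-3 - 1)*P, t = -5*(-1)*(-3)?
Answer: 60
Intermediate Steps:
t = -15 (t = 5*(-3) = -15)
n = 1 (n = 1² = 1)
A(P, l) = -4*P
t*A(n, K) = -(-60) = -15*(-4) = 60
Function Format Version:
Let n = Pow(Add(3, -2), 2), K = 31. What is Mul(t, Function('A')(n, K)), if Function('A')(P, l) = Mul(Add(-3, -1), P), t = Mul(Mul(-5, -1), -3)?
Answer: 60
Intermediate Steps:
t = -15 (t = Mul(5, -3) = -15)
n = 1 (n = Pow(1, 2) = 1)
Function('A')(P, l) = Mul(-4, P)
Mul(t, Function('A')(n, K)) = Mul(-15, Mul(-4, 1)) = Mul(-15, -4) = 60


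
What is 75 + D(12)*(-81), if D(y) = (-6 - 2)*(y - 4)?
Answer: 5259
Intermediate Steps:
D(y) = 32 - 8*y (D(y) = -8*(-4 + y) = 32 - 8*y)
75 + D(12)*(-81) = 75 + (32 - 8*12)*(-81) = 75 + (32 - 96)*(-81) = 75 - 64*(-81) = 75 + 5184 = 5259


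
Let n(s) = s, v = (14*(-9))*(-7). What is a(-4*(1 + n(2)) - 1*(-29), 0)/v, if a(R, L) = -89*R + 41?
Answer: -736/441 ≈ -1.6689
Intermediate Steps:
v = 882 (v = -126*(-7) = 882)
a(R, L) = 41 - 89*R
a(-4*(1 + n(2)) - 1*(-29), 0)/v = (41 - 89*(-4*(1 + 2) - 1*(-29)))/882 = (41 - 89*(-4*3 + 29))*(1/882) = (41 - 89*(-12 + 29))*(1/882) = (41 - 89*17)*(1/882) = (41 - 1513)*(1/882) = -1472*1/882 = -736/441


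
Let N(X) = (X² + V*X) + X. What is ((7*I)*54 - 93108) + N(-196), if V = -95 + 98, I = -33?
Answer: -67950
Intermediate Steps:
V = 3
N(X) = X² + 4*X (N(X) = (X² + 3*X) + X = X² + 4*X)
((7*I)*54 - 93108) + N(-196) = ((7*(-33))*54 - 93108) - 196*(4 - 196) = (-231*54 - 93108) - 196*(-192) = (-12474 - 93108) + 37632 = -105582 + 37632 = -67950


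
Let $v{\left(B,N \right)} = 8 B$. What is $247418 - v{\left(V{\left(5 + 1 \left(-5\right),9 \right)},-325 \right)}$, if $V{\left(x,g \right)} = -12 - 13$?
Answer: $247618$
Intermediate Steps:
$V{\left(x,g \right)} = -25$
$247418 - v{\left(V{\left(5 + 1 \left(-5\right),9 \right)},-325 \right)} = 247418 - 8 \left(-25\right) = 247418 - -200 = 247418 + 200 = 247618$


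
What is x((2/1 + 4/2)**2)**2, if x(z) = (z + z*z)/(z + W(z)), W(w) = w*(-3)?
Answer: 289/4 ≈ 72.250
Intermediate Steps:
W(w) = -3*w
x(z) = -(z + z**2)/(2*z) (x(z) = (z + z*z)/(z - 3*z) = (z + z**2)/((-2*z)) = (z + z**2)*(-1/(2*z)) = -(z + z**2)/(2*z))
x((2/1 + 4/2)**2)**2 = (-1/2 - (2/1 + 4/2)**2/2)**2 = (-1/2 - (2*1 + 4*(1/2))**2/2)**2 = (-1/2 - (2 + 2)**2/2)**2 = (-1/2 - 1/2*4**2)**2 = (-1/2 - 1/2*16)**2 = (-1/2 - 8)**2 = (-17/2)**2 = 289/4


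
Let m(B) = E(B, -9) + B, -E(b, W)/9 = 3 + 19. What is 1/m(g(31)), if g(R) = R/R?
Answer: -1/197 ≈ -0.0050761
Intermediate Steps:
E(b, W) = -198 (E(b, W) = -9*(3 + 19) = -9*22 = -198)
g(R) = 1
m(B) = -198 + B
1/m(g(31)) = 1/(-198 + 1) = 1/(-197) = -1/197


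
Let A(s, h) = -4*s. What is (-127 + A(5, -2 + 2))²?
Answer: 21609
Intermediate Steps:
(-127 + A(5, -2 + 2))² = (-127 - 4*5)² = (-127 - 20)² = (-147)² = 21609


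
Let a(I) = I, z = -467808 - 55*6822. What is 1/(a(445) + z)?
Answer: -1/842573 ≈ -1.1868e-6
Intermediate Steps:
z = -843018 (z = -467808 - 1*375210 = -467808 - 375210 = -843018)
1/(a(445) + z) = 1/(445 - 843018) = 1/(-842573) = -1/842573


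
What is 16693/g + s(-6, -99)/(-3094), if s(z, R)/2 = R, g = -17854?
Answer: -24056525/27620138 ≈ -0.87098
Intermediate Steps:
s(z, R) = 2*R
16693/g + s(-6, -99)/(-3094) = 16693/(-17854) + (2*(-99))/(-3094) = 16693*(-1/17854) - 198*(-1/3094) = -16693/17854 + 99/1547 = -24056525/27620138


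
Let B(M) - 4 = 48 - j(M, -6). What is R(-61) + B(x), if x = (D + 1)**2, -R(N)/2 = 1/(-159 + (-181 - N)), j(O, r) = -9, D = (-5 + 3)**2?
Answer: 17021/279 ≈ 61.007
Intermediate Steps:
D = 4 (D = (-2)**2 = 4)
R(N) = -2/(-340 - N) (R(N) = -2/(-159 + (-181 - N)) = -2/(-340 - N))
x = 25 (x = (4 + 1)**2 = 5**2 = 25)
B(M) = 61 (B(M) = 4 + (48 - 1*(-9)) = 4 + (48 + 9) = 4 + 57 = 61)
R(-61) + B(x) = 2/(340 - 61) + 61 = 2/279 + 61 = 17021/279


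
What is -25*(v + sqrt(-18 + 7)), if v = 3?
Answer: -75 - 25*I*sqrt(11) ≈ -75.0 - 82.916*I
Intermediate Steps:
-25*(v + sqrt(-18 + 7)) = -25*(3 + sqrt(-18 + 7)) = -25*(3 + sqrt(-11)) = -25*(3 + I*sqrt(11)) = -75 - 25*I*sqrt(11)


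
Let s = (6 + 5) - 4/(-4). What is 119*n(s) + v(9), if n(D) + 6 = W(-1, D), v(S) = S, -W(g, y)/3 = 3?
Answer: -1776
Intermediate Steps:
W(g, y) = -9 (W(g, y) = -3*3 = -9)
s = 12 (s = 11 - 4*(-¼) = 11 + 1 = 12)
n(D) = -15 (n(D) = -6 - 9 = -15)
119*n(s) + v(9) = 119*(-15) + 9 = -1785 + 9 = -1776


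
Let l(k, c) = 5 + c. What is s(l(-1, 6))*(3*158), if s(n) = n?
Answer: 5214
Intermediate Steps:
s(l(-1, 6))*(3*158) = (5 + 6)*(3*158) = 11*474 = 5214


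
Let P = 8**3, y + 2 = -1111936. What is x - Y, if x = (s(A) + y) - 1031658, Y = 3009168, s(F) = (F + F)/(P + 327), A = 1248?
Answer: -4323166500/839 ≈ -5.1528e+6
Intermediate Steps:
y = -1111938 (y = -2 - 1111936 = -1111938)
P = 512
s(F) = 2*F/839 (s(F) = (F + F)/(512 + 327) = (2*F)/839 = (2*F)*(1/839) = 2*F/839)
x = -1798474548/839 (x = ((2/839)*1248 - 1111938) - 1031658 = (2496/839 - 1111938) - 1031658 = -932913486/839 - 1031658 = -1798474548/839 ≈ -2.1436e+6)
x - Y = -1798474548/839 - 1*3009168 = -1798474548/839 - 3009168 = -4323166500/839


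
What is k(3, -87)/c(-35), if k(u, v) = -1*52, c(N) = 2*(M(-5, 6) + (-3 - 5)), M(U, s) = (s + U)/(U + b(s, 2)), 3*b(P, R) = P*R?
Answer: 26/9 ≈ 2.8889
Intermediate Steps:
b(P, R) = P*R/3 (b(P, R) = (P*R)/3 = P*R/3)
M(U, s) = (U + s)/(U + 2*s/3) (M(U, s) = (s + U)/(U + (1/3)*s*2) = (U + s)/(U + 2*s/3))
c(N) = -18 (c(N) = 2*(3*(-5 + 6)/(2*6 + 3*(-5)) + (-3 - 5)) = 2*(3*1/(12 - 15) - 8) = 2*(3*1/(-3) - 8) = 2*(3*(-1/3)*1 - 8) = 2*(-1 - 8) = 2*(-9) = -18)
k(u, v) = -52
k(3, -87)/c(-35) = -52/(-18) = -52*(-1/18) = 26/9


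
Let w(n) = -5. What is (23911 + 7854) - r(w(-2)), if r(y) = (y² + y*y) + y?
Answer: 31720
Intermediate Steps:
r(y) = y + 2*y² (r(y) = (y² + y²) + y = 2*y² + y = y + 2*y²)
(23911 + 7854) - r(w(-2)) = (23911 + 7854) - (-5)*(1 + 2*(-5)) = 31765 - (-5)*(1 - 10) = 31765 - (-5)*(-9) = 31765 - 1*45 = 31765 - 45 = 31720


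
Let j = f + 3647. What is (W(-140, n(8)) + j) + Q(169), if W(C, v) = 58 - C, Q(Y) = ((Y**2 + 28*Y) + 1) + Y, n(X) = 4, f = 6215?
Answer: 43523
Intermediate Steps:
j = 9862 (j = 6215 + 3647 = 9862)
Q(Y) = 1 + Y**2 + 29*Y (Q(Y) = (1 + Y**2 + 28*Y) + Y = 1 + Y**2 + 29*Y)
(W(-140, n(8)) + j) + Q(169) = ((58 - 1*(-140)) + 9862) + (1 + 169**2 + 29*169) = ((58 + 140) + 9862) + (1 + 28561 + 4901) = (198 + 9862) + 33463 = 10060 + 33463 = 43523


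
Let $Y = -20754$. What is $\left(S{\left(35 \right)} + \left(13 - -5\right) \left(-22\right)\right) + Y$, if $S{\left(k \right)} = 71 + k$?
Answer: $-21044$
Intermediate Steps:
$\left(S{\left(35 \right)} + \left(13 - -5\right) \left(-22\right)\right) + Y = \left(\left(71 + 35\right) + \left(13 - -5\right) \left(-22\right)\right) - 20754 = \left(106 + \left(13 + \left(-20 + 25\right)\right) \left(-22\right)\right) - 20754 = \left(106 + \left(13 + 5\right) \left(-22\right)\right) - 20754 = \left(106 + 18 \left(-22\right)\right) - 20754 = \left(106 - 396\right) - 20754 = -290 - 20754 = -21044$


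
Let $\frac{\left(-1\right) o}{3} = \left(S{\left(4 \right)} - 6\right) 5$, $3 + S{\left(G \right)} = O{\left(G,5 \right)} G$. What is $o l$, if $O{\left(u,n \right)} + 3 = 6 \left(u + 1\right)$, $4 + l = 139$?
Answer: $-200475$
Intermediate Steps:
$l = 135$ ($l = -4 + 139 = 135$)
$O{\left(u,n \right)} = 3 + 6 u$ ($O{\left(u,n \right)} = -3 + 6 \left(u + 1\right) = -3 + 6 \left(1 + u\right) = -3 + \left(6 + 6 u\right) = 3 + 6 u$)
$S{\left(G \right)} = -3 + G \left(3 + 6 G\right)$ ($S{\left(G \right)} = -3 + \left(3 + 6 G\right) G = -3 + G \left(3 + 6 G\right)$)
$o = -1485$ ($o = - 3 \left(\left(-3 + 3 \cdot 4 \left(1 + 2 \cdot 4\right)\right) - 6\right) 5 = - 3 \left(\left(-3 + 3 \cdot 4 \left(1 + 8\right)\right) - 6\right) 5 = - 3 \left(\left(-3 + 3 \cdot 4 \cdot 9\right) - 6\right) 5 = - 3 \left(\left(-3 + 108\right) - 6\right) 5 = - 3 \left(105 - 6\right) 5 = - 3 \cdot 99 \cdot 5 = \left(-3\right) 495 = -1485$)
$o l = \left(-1485\right) 135 = -200475$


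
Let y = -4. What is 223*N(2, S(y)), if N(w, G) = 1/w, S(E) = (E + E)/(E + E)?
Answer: 223/2 ≈ 111.50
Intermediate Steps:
S(E) = 1 (S(E) = (2*E)/((2*E)) = (2*E)*(1/(2*E)) = 1)
223*N(2, S(y)) = 223/2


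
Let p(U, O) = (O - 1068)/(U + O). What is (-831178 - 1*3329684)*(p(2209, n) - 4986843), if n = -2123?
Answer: 892237956817959/43 ≈ 2.0750e+13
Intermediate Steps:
p(U, O) = (-1068 + O)/(O + U)
(-831178 - 1*3329684)*(p(2209, n) - 4986843) = (-831178 - 1*3329684)*((-1068 - 2123)/(-2123 + 2209) - 4986843) = (-831178 - 3329684)*(-3191/86 - 4986843) = -4160862*((1/86)*(-3191) - 4986843) = -4160862*(-3191/86 - 4986843) = -4160862*(-428871689/86) = 892237956817959/43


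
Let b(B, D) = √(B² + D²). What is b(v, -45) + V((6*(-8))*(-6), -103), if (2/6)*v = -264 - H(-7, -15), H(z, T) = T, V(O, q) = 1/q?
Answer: -1/103 + 9*√6914 ≈ 748.34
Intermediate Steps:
v = -747 (v = 3*(-264 - 1*(-15)) = 3*(-264 + 15) = 3*(-249) = -747)
b(v, -45) + V((6*(-8))*(-6), -103) = √((-747)² + (-45)²) + 1/(-103) = √(558009 + 2025) - 1/103 = √560034 - 1/103 = 9*√6914 - 1/103 = -1/103 + 9*√6914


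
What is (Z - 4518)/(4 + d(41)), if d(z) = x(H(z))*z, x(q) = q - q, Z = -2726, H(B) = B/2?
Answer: -1811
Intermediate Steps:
H(B) = B/2 (H(B) = B*(½) = B/2)
x(q) = 0
d(z) = 0 (d(z) = 0*z = 0)
(Z - 4518)/(4 + d(41)) = (-2726 - 4518)/(4 + 0) = -7244/4 = -7244*¼ = -1811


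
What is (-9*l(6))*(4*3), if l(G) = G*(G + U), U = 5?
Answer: -7128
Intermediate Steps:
l(G) = G*(5 + G) (l(G) = G*(G + 5) = G*(5 + G))
(-9*l(6))*(4*3) = (-54*(5 + 6))*(4*3) = -54*11*12 = -9*66*12 = -594*12 = -7128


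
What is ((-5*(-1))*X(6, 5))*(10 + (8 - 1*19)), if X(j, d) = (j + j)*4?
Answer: -240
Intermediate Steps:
X(j, d) = 8*j (X(j, d) = (2*j)*4 = 8*j)
((-5*(-1))*X(6, 5))*(10 + (8 - 1*19)) = ((-5*(-1))*(8*6))*(10 + (8 - 1*19)) = (5*48)*(10 + (8 - 19)) = 240*(10 - 11) = 240*(-1) = -240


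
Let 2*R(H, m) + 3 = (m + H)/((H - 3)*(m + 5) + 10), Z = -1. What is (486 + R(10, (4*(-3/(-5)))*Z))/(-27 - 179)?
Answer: -136667/58092 ≈ -2.3526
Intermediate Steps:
R(H, m) = -3/2 + (H + m)/(2*(10 + (-3 + H)*(5 + m))) (R(H, m) = -3/2 + ((m + H)/((H - 3)*(m + 5) + 10))/2 = -3/2 + ((H + m)/((-3 + H)*(5 + m) + 10))/2 = -3/2 + ((H + m)/(10 + (-3 + H)*(5 + m)))/2 = -3/2 + (H + m)/(2*(10 + (-3 + H)*(5 + m))))
(486 + R(10, (4*(-3/(-5)))*Z))/(-27 - 179) = (486 + (15 - 14*10 + 10*((4*(-3/(-5)))*(-1)) - 3*10*(4*(-3/(-5)))*(-1))/(2*(-5 - 3*4*(-3/(-5))*(-1) + 5*10 + 10*((4*(-3/(-5)))*(-1)))))/(-27 - 179) = (486 + (15 - 140 + 10*((4*(-3*(-1/5)))*(-1)) - 3*10*(4*(-3*(-1/5)))*(-1))/(2*(-5 - 3*4*(-3*(-1/5))*(-1) + 50 + 10*((4*(-3*(-1/5)))*(-1)))))/(-206) = (486 + (15 - 140 + 10*((4*(3/5))*(-1)) - 3*10*(4*(3/5))*(-1))/(2*(-5 - 3*4*(3/5)*(-1) + 50 + 10*((4*(3/5))*(-1)))))*(-1/206) = (486 + (15 - 140 + 10*((12/5)*(-1)) - 3*10*(12/5)*(-1))/(2*(-5 - 36*(-1)/5 + 50 + 10*((12/5)*(-1)))))*(-1/206) = (486 + (15 - 140 + 10*(-12/5) - 3*10*(-12/5))/(2*(-5 - 3*(-12/5) + 50 + 10*(-12/5))))*(-1/206) = (486 + (15 - 140 - 24 + 72)/(2*(-5 + 36/5 + 50 - 24)))*(-1/206) = (486 + (1/2)*(-77)/(141/5))*(-1/206) = (486 + (1/2)*(5/141)*(-77))*(-1/206) = (486 - 385/282)*(-1/206) = (136667/282)*(-1/206) = -136667/58092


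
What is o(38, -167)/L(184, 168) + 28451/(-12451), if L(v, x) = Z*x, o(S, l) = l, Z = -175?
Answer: -834380083/366059400 ≈ -2.2794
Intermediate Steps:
L(v, x) = -175*x
o(38, -167)/L(184, 168) + 28451/(-12451) = -167/((-175*168)) + 28451/(-12451) = -167/(-29400) + 28451*(-1/12451) = -167*(-1/29400) - 28451/12451 = 167/29400 - 28451/12451 = -834380083/366059400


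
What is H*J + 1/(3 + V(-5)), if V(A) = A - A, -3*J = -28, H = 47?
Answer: 439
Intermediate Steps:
J = 28/3 (J = -⅓*(-28) = 28/3 ≈ 9.3333)
V(A) = 0
H*J + 1/(3 + V(-5)) = 47*(28/3) + 1/(3 + 0) = 1316/3 + 1/3 = 1316/3 + ⅓ = 439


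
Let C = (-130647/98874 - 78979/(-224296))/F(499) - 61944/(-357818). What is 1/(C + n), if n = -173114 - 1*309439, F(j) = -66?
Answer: -43644397864429296/21060726926202461378821 ≈ -2.0723e-6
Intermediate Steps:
n = -482553 (n = -173114 - 309439 = -482553)
C = 8196471488693867/43644397864429296 (C = (-130647/98874 - 78979/(-224296))/(-66) - 61944/(-357818) = (-130647*1/98874 - 78979*(-1/224296))*(-1/66) - 61944*(-1/357818) = (-43549/32958 + 78979/224296)*(-1/66) + 30972/178909 = -3582438311/3696173784*(-1/66) + 30972/178909 = 3582438311/243947469744 + 30972/178909 = 8196471488693867/43644397864429296 ≈ 0.18780)
1/(C + n) = 1/(8196471488693867/43644397864429296 - 482553) = 1/(-21060726926202461378821/43644397864429296) = -43644397864429296/21060726926202461378821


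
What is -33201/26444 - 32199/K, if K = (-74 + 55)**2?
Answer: -863455917/9546284 ≈ -90.449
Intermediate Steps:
K = 361 (K = (-19)**2 = 361)
-33201/26444 - 32199/K = -33201/26444 - 32199/361 = -863455917/9546284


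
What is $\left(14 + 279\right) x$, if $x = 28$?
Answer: $8204$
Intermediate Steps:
$\left(14 + 279\right) x = \left(14 + 279\right) 28 = 293 \cdot 28 = 8204$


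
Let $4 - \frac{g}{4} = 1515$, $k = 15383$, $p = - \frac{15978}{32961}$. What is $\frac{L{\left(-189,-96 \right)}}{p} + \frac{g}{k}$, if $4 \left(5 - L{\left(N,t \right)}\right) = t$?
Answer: $- \frac{4933567953}{81929858} \approx -60.217$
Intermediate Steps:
$p = - \frac{5326}{10987}$ ($p = \left(-15978\right) \frac{1}{32961} = - \frac{5326}{10987} \approx -0.48475$)
$L{\left(N,t \right)} = 5 - \frac{t}{4}$
$g = -6044$ ($g = 16 - 6060 = -6044$)
$\frac{L{\left(-189,-96 \right)}}{p} + \frac{g}{k} = \frac{5 - -24}{- \frac{5326}{10987}} - \frac{6044}{15383} = \left(5 + 24\right) \left(- \frac{10987}{5326}\right) - \frac{6044}{15383} = 29 \left(- \frac{10987}{5326}\right) - \frac{6044}{15383} = - \frac{318623}{5326} - \frac{6044}{15383} = - \frac{4933567953}{81929858}$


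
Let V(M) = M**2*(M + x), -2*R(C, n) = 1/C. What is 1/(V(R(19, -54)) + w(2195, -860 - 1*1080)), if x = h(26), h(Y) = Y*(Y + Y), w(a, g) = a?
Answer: 54872/120495415 ≈ 0.00045539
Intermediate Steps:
R(C, n) = -1/(2*C)
h(Y) = 2*Y**2 (h(Y) = Y*(2*Y) = 2*Y**2)
x = 1352 (x = 2*26**2 = 2*676 = 1352)
V(M) = M**2*(1352 + M) (V(M) = M**2*(M + 1352) = M**2*(1352 + M))
1/(V(R(19, -54)) + w(2195, -860 - 1*1080)) = 1/((-1/2/19)**2*(1352 - 1/2/19) + 2195) = 1/((-1/2*1/19)**2*(1352 - 1/2*1/19) + 2195) = 1/((-1/38)**2*(1352 - 1/38) + 2195) = 1/((1/1444)*(51375/38) + 2195) = 1/(51375/54872 + 2195) = 1/(120495415/54872) = 54872/120495415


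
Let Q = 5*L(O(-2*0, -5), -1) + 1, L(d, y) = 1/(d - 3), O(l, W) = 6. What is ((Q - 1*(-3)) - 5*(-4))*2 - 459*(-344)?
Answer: 473842/3 ≈ 1.5795e+5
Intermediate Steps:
L(d, y) = 1/(-3 + d)
Q = 8/3 (Q = 5/(-3 + 6) + 1 = 5/3 + 1 = 8/3 ≈ 2.6667)
((Q - 1*(-3)) - 5*(-4))*2 - 459*(-344) = ((8/3 - 1*(-3)) - 5*(-4))*2 - 459*(-344) = ((8/3 + 3) + 20)*2 + 157896 = (17/3 + 20)*2 + 157896 = (77/3)*2 + 157896 = 154/3 + 157896 = 473842/3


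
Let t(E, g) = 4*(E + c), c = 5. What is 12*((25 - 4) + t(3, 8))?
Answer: 636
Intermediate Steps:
t(E, g) = 20 + 4*E (t(E, g) = 4*(E + 5) = 4*(5 + E) = 20 + 4*E)
12*((25 - 4) + t(3, 8)) = 12*((25 - 4) + (20 + 4*3)) = 12*(21 + (20 + 12)) = 12*(21 + 32) = 12*53 = 636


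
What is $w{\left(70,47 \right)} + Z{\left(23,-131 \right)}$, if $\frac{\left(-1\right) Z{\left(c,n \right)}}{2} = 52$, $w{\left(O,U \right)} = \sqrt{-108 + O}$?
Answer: $-104 + i \sqrt{38} \approx -104.0 + 6.1644 i$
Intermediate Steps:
$Z{\left(c,n \right)} = -104$ ($Z{\left(c,n \right)} = \left(-2\right) 52 = -104$)
$w{\left(70,47 \right)} + Z{\left(23,-131 \right)} = \sqrt{-108 + 70} - 104 = \sqrt{-38} - 104 = i \sqrt{38} - 104 = -104 + i \sqrt{38}$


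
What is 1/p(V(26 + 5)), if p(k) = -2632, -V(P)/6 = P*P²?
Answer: -1/2632 ≈ -0.00037994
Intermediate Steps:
V(P) = -6*P³ (V(P) = -6*P*P² = -6*P³)
1/p(V(26 + 5)) = 1/(-2632) = -1/2632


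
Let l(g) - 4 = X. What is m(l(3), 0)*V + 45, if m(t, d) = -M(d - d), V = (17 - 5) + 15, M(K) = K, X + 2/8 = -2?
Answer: 45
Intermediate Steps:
X = -9/4 (X = -¼ - 2 = -9/4 ≈ -2.2500)
l(g) = 7/4 (l(g) = 4 - 9/4 = 7/4)
V = 27 (V = 12 + 15 = 27)
m(t, d) = 0 (m(t, d) = -(d - d) = -1*0 = 0)
m(l(3), 0)*V + 45 = 0*27 + 45 = 0 + 45 = 45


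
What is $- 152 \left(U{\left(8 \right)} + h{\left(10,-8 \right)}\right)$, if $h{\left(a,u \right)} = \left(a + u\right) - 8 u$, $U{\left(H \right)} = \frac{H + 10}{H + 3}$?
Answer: $- \frac{113088}{11} \approx -10281.0$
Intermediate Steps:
$U{\left(H \right)} = \frac{10 + H}{3 + H}$
$h{\left(a,u \right)} = a - 7 u$
$- 152 \left(U{\left(8 \right)} + h{\left(10,-8 \right)}\right) = - 152 \left(\frac{10 + 8}{3 + 8} + \left(10 - -56\right)\right) = - 152 \left(\frac{1}{11} \cdot 18 + \left(10 + 56\right)\right) = - 152 \left(\frac{1}{11} \cdot 18 + 66\right) = - 152 \left(\frac{18}{11} + 66\right) = \left(-152\right) \frac{744}{11} = - \frac{113088}{11}$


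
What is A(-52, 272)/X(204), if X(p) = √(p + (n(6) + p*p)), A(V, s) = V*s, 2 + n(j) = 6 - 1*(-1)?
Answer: -14144*√1673/8365 ≈ -69.160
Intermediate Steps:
n(j) = 5 (n(j) = -2 + (6 - 1*(-1)) = -2 + (6 + 1) = -2 + 7 = 5)
X(p) = √(5 + p + p²) (X(p) = √(p + (5 + p*p)) = √(p + (5 + p²)) = √(5 + p + p²))
A(-52, 272)/X(204) = (-52*272)/(√(5 + 204 + 204²)) = -14144/√(5 + 204 + 41616) = -14144*√1673/8365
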